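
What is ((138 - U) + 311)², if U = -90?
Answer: 290521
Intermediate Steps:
((138 - U) + 311)² = ((138 - 1*(-90)) + 311)² = ((138 + 90) + 311)² = (228 + 311)² = 539² = 290521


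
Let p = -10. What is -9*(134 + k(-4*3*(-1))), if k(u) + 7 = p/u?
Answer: -2271/2 ≈ -1135.5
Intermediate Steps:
k(u) = -7 - 10/u
-9*(134 + k(-4*3*(-1))) = -9*(134 + (-7 - 10/(-4*3*(-1)))) = -9*(134 + (-7 - 10/((-12*(-1))))) = -9*(134 + (-7 - 10/12)) = -9*(134 + (-7 - 10*1/12)) = -9*(134 + (-7 - 5/6)) = -9*(134 - 47/6) = -9*757/6 = -2271/2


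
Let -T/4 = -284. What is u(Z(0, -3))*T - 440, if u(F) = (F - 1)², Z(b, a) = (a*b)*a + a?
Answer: 17736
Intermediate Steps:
T = 1136 (T = -4*(-284) = 1136)
Z(b, a) = a + b*a² (Z(b, a) = b*a² + a = a + b*a²)
u(F) = (-1 + F)²
u(Z(0, -3))*T - 440 = (-1 - 3*(1 - 3*0))²*1136 - 440 = (-1 - 3*(1 + 0))²*1136 - 440 = (-1 - 3*1)²*1136 - 440 = (-1 - 3)²*1136 - 440 = (-4)²*1136 - 440 = 16*1136 - 440 = 18176 - 440 = 17736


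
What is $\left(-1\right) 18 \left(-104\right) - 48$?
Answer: $1824$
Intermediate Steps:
$\left(-1\right) 18 \left(-104\right) - 48 = \left(-18\right) \left(-104\right) - 48 = 1872 - 48 = 1824$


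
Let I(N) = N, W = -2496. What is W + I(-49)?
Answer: -2545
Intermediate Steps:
W + I(-49) = -2496 - 49 = -2545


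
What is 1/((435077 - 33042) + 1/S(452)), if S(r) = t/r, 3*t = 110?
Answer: 55/22112603 ≈ 2.4873e-6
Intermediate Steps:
t = 110/3 (t = (⅓)*110 = 110/3 ≈ 36.667)
S(r) = 110/(3*r)
1/((435077 - 33042) + 1/S(452)) = 1/((435077 - 33042) + 1/((110/3)/452)) = 1/(402035 + 1/((110/3)*(1/452))) = 1/(402035 + 1/(55/678)) = 1/(402035 + 678/55) = 1/(22112603/55) = 55/22112603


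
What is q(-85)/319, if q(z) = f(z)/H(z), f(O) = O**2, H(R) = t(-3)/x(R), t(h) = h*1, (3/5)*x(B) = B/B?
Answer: -36125/2871 ≈ -12.583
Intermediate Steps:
x(B) = 5/3 (x(B) = 5*(B/B)/3 = (5/3)*1 = 5/3)
t(h) = h
H(R) = -9/5 (H(R) = -3/5/3 = -3*3/5 = -9/5)
q(z) = -5*z**2/9 (q(z) = z**2/(-9/5) = z**2*(-5/9) = -5*z**2/9)
q(-85)/319 = -5/9*(-85)**2/319 = -5/9*7225*(1/319) = -36125/9*1/319 = -36125/2871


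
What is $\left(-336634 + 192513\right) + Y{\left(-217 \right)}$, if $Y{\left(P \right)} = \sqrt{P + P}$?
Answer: $-144121 + i \sqrt{434} \approx -1.4412 \cdot 10^{5} + 20.833 i$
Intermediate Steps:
$Y{\left(P \right)} = \sqrt{2} \sqrt{P}$ ($Y{\left(P \right)} = \sqrt{2 P} = \sqrt{2} \sqrt{P}$)
$\left(-336634 + 192513\right) + Y{\left(-217 \right)} = \left(-336634 + 192513\right) + \sqrt{2} \sqrt{-217} = -144121 + \sqrt{2} i \sqrt{217} = -144121 + i \sqrt{434}$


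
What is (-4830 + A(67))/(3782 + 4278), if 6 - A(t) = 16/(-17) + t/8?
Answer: -131415/219232 ≈ -0.59943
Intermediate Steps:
A(t) = 118/17 - t/8 (A(t) = 6 - (16/(-17) + t/8) = 6 - (16*(-1/17) + t*(⅛)) = 6 - (-16/17 + t/8) = 6 + (16/17 - t/8) = 118/17 - t/8)
(-4830 + A(67))/(3782 + 4278) = (-4830 + (118/17 - ⅛*67))/(3782 + 4278) = (-4830 + (118/17 - 67/8))/8060 = (-4830 - 195/136)*(1/8060) = -657075/136*1/8060 = -131415/219232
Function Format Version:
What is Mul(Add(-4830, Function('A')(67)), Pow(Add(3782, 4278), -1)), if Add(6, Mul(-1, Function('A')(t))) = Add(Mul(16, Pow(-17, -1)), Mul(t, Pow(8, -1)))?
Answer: Rational(-131415, 219232) ≈ -0.59943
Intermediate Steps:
Function('A')(t) = Add(Rational(118, 17), Mul(Rational(-1, 8), t)) (Function('A')(t) = Add(6, Mul(-1, Add(Mul(16, Pow(-17, -1)), Mul(t, Pow(8, -1))))) = Add(6, Mul(-1, Add(Mul(16, Rational(-1, 17)), Mul(t, Rational(1, 8))))) = Add(6, Mul(-1, Add(Rational(-16, 17), Mul(Rational(1, 8), t)))) = Add(6, Add(Rational(16, 17), Mul(Rational(-1, 8), t))) = Add(Rational(118, 17), Mul(Rational(-1, 8), t)))
Mul(Add(-4830, Function('A')(67)), Pow(Add(3782, 4278), -1)) = Mul(Add(-4830, Add(Rational(118, 17), Mul(Rational(-1, 8), 67))), Pow(Add(3782, 4278), -1)) = Mul(Add(-4830, Add(Rational(118, 17), Rational(-67, 8))), Pow(8060, -1)) = Mul(Add(-4830, Rational(-195, 136)), Rational(1, 8060)) = Mul(Rational(-657075, 136), Rational(1, 8060)) = Rational(-131415, 219232)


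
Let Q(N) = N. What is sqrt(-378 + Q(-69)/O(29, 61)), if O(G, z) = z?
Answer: I*sqrt(1410747)/61 ≈ 19.471*I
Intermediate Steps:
sqrt(-378 + Q(-69)/O(29, 61)) = sqrt(-378 - 69/61) = sqrt(-23127/61) = I*sqrt(1410747)/61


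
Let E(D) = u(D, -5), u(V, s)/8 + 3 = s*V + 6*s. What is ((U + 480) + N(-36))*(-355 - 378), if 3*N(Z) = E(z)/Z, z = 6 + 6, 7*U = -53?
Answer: -22134401/63 ≈ -3.5134e+5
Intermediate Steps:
U = -53/7 (U = (⅐)*(-53) = -53/7 ≈ -7.5714)
u(V, s) = -24 + 48*s + 8*V*s (u(V, s) = -24 + 8*(s*V + 6*s) = -24 + 8*(V*s + 6*s) = -24 + 8*(6*s + V*s) = -24 + (48*s + 8*V*s) = -24 + 48*s + 8*V*s)
z = 12
E(D) = -264 - 40*D (E(D) = -24 + 48*(-5) + 8*D*(-5) = -24 - 240 - 40*D = -264 - 40*D)
N(Z) = -248/Z (N(Z) = ((-264 - 40*12)/Z)/3 = ((-264 - 480)/Z)/3 = (-744/Z)/3 = -248/Z)
((U + 480) + N(-36))*(-355 - 378) = ((-53/7 + 480) - 248/(-36))*(-355 - 378) = (3307/7 - 248*(-1/36))*(-733) = (3307/7 + 62/9)*(-733) = (30197/63)*(-733) = -22134401/63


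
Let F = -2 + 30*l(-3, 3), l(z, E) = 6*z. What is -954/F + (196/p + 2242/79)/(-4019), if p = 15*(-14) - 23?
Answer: 35150008199/20047965643 ≈ 1.7533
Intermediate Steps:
p = -233 (p = -210 - 23 = -233)
F = -542 (F = -2 + 30*(6*(-3)) = -2 + 30*(-18) = -2 - 540 = -542)
-954/F + (196/p + 2242/79)/(-4019) = -954/(-542) + (196/(-233) + 2242/79)/(-4019) = -954*(-1/542) + (196*(-1/233) + 2242*(1/79))*(-1/4019) = 477/271 + (-196/233 + 2242/79)*(-1/4019) = 477/271 + (506902/18407)*(-1/4019) = 477/271 - 506902/73977733 = 35150008199/20047965643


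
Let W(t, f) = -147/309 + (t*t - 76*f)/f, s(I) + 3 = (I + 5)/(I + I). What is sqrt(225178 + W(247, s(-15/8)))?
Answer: sqrt(1173986257181)/2369 ≈ 457.37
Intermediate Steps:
s(I) = -3 + (5 + I)/(2*I) (s(I) = -3 + (I + 5)/(I + I) = -3 + (5 + I)/((2*I)) = -3 + (5 + I)*(1/(2*I)) = -3 + (5 + I)/(2*I))
W(t, f) = -49/103 + (t**2 - 76*f)/f (W(t, f) = -147*1/309 + (t**2 - 76*f)/f = -49/103 + (t**2 - 76*f)/f)
sqrt(225178 + W(247, s(-15/8))) = sqrt(225178 + (-7877/103 + 247**2/(5*(1 - (-15)/8)/(2*((-15/8)))))) = sqrt(225178 + (-7877/103 + 61009/(5*(1 - (-15)/8)/(2*((-15*1/8)))))) = sqrt(225178 + (-7877/103 + 61009/(5*(1 - 1*(-15/8))/(2*(-15/8))))) = sqrt(225178 + (-7877/103 + 61009/((5/2)*(-8/15)*(1 + 15/8)))) = sqrt(225178 + (-7877/103 + 61009/((5/2)*(-8/15)*(23/8)))) = sqrt(225178 + (-7877/103 + 61009/(-23/6))) = sqrt(225178 + (-7877/103 - 6/23*61009)) = sqrt(225178 + (-7877/103 - 366054/23)) = sqrt(225178 - 37884733/2369) = sqrt(495561949/2369) = sqrt(1173986257181)/2369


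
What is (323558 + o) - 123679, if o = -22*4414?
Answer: 102771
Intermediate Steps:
o = -97108
(323558 + o) - 123679 = (323558 - 97108) - 123679 = 226450 - 123679 = 102771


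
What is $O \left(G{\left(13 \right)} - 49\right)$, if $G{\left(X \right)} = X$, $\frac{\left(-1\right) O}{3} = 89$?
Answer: $9612$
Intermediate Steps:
$O = -267$ ($O = \left(-3\right) 89 = -267$)
$O \left(G{\left(13 \right)} - 49\right) = - 267 \left(13 - 49\right) = \left(-267\right) \left(-36\right) = 9612$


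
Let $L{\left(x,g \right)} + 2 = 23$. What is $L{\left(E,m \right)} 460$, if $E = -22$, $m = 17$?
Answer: $9660$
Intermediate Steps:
$L{\left(x,g \right)} = 21$ ($L{\left(x,g \right)} = -2 + 23 = 21$)
$L{\left(E,m \right)} 460 = 21 \cdot 460 = 9660$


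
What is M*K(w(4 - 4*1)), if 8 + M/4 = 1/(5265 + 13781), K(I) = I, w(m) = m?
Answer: 0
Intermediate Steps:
M = -304734/9523 (M = -32 + 4/(5265 + 13781) = -32 + 4/19046 = -32 + 4*(1/19046) = -32 + 2/9523 = -304734/9523 ≈ -32.000)
M*K(w(4 - 4*1)) = -304734*(4 - 4*1)/9523 = -304734*(4 - 4)/9523 = -304734/9523*0 = 0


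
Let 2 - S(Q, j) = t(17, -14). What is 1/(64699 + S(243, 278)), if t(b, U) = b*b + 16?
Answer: 1/64396 ≈ 1.5529e-5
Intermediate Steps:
t(b, U) = 16 + b² (t(b, U) = b² + 16 = 16 + b²)
S(Q, j) = -303 (S(Q, j) = 2 - (16 + 17²) = 2 - (16 + 289) = 2 - 1*305 = 2 - 305 = -303)
1/(64699 + S(243, 278)) = 1/(64699 - 303) = 1/64396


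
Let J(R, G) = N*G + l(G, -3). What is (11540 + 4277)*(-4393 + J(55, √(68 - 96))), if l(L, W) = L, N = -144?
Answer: -69484081 - 4523662*I*√7 ≈ -6.9484e+7 - 1.1968e+7*I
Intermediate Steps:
J(R, G) = -143*G (J(R, G) = -144*G + G = -143*G)
(11540 + 4277)*(-4393 + J(55, √(68 - 96))) = (11540 + 4277)*(-4393 - 143*√(68 - 96)) = 15817*(-4393 - 286*I*√7) = -69484081 - 4523662*I*√7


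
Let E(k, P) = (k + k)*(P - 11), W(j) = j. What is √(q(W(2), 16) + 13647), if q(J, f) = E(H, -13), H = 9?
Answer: √13215 ≈ 114.96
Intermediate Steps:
E(k, P) = 2*k*(-11 + P) (E(k, P) = (2*k)*(-11 + P) = 2*k*(-11 + P))
q(J, f) = -432 (q(J, f) = 2*9*(-11 - 13) = 2*9*(-24) = -432)
√(q(W(2), 16) + 13647) = √(-432 + 13647) = √13215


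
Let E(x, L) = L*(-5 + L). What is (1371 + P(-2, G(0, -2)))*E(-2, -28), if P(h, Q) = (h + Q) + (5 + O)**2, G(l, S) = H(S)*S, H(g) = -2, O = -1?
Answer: 1283436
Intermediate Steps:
G(l, S) = -2*S
P(h, Q) = 16 + Q + h (P(h, Q) = (h + Q) + (5 - 1)**2 = (Q + h) + 4**2 = (Q + h) + 16 = 16 + Q + h)
(1371 + P(-2, G(0, -2)))*E(-2, -28) = (1371 + (16 - 2*(-2) - 2))*(-28*(-5 - 28)) = (1371 + (16 + 4 - 2))*(-28*(-33)) = (1371 + 18)*924 = 1389*924 = 1283436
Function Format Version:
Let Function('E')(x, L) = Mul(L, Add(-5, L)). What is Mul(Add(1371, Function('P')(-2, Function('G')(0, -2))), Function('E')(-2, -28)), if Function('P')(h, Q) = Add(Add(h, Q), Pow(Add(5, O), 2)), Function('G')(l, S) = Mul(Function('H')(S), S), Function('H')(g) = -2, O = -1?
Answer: 1283436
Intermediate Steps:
Function('G')(l, S) = Mul(-2, S)
Function('P')(h, Q) = Add(16, Q, h) (Function('P')(h, Q) = Add(Add(h, Q), Pow(Add(5, -1), 2)) = Add(Add(Q, h), Pow(4, 2)) = Add(Add(Q, h), 16) = Add(16, Q, h))
Mul(Add(1371, Function('P')(-2, Function('G')(0, -2))), Function('E')(-2, -28)) = Mul(Add(1371, Add(16, Mul(-2, -2), -2)), Mul(-28, Add(-5, -28))) = Mul(Add(1371, Add(16, 4, -2)), Mul(-28, -33)) = Mul(Add(1371, 18), 924) = Mul(1389, 924) = 1283436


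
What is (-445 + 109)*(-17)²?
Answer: -97104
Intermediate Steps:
(-445 + 109)*(-17)² = -336*289 = -97104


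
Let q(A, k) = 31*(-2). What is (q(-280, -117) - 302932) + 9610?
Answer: -293384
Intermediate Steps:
q(A, k) = -62
(q(-280, -117) - 302932) + 9610 = (-62 - 302932) + 9610 = -302994 + 9610 = -293384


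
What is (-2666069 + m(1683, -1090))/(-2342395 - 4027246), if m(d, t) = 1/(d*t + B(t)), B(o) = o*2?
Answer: 4896635628851/11698801142650 ≈ 0.41856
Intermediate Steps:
B(o) = 2*o
m(d, t) = 1/(2*t + d*t) (m(d, t) = 1/(d*t + 2*t) = 1/(2*t + d*t))
(-2666069 + m(1683, -1090))/(-2342395 - 4027246) = (-2666069 + 1/((-1090)*(2 + 1683)))/(-2342395 - 4027246) = (-2666069 - 1/1090/1685)/(-6369641) = (-2666069 - 1/1090*1/1685)*(-1/6369641) = (-2666069 - 1/1836650)*(-1/6369641) = -4896635628851/1836650*(-1/6369641) = 4896635628851/11698801142650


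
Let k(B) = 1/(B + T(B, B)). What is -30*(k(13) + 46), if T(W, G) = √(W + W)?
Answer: -15210/11 + 30*√26/143 ≈ -1381.7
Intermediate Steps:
T(W, G) = √2*√W (T(W, G) = √(2*W) = √2*√W)
k(B) = 1/(B + √2*√B)
-30*(k(13) + 46) = -30*(1/(13 + √2*√13) + 46) = -30*(1/(13 + √26) + 46) = -30*(46 + 1/(13 + √26)) = -1380 - 30/(13 + √26)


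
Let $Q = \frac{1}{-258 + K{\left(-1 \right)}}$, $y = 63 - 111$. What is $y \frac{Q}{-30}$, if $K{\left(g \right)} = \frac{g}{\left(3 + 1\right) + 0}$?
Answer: $- \frac{32}{5165} \approx -0.0061955$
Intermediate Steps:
$y = -48$ ($y = 63 - 111 = -48$)
$K{\left(g \right)} = \frac{g}{4}$ ($K{\left(g \right)} = \frac{g}{4 + 0} = \frac{g}{4}$)
$Q = - \frac{4}{1033}$ ($Q = \frac{1}{-258 + \frac{1}{4} \left(-1\right)} = \frac{1}{-258 - \frac{1}{4}} = \frac{1}{- \frac{1033}{4}} = - \frac{4}{1033} \approx -0.0038722$)
$y \frac{Q}{-30} = - 48 \left(- \frac{4}{1033 \left(-30\right)}\right) = - 48 \left(\left(- \frac{4}{1033}\right) \left(- \frac{1}{30}\right)\right) = \left(-48\right) \frac{2}{15495} = - \frac{32}{5165}$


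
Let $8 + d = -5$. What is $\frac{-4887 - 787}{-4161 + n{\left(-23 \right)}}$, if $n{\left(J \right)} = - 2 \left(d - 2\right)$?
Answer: $\frac{5674}{4131} \approx 1.3735$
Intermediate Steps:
$d = -13$ ($d = -8 - 5 = -13$)
$n{\left(J \right)} = 30$ ($n{\left(J \right)} = - 2 \left(-13 - 2\right) = \left(-2\right) \left(-15\right) = 30$)
$\frac{-4887 - 787}{-4161 + n{\left(-23 \right)}} = \frac{-4887 - 787}{-4161 + 30} = - \frac{5674}{-4131} = \left(-5674\right) \left(- \frac{1}{4131}\right) = \frac{5674}{4131}$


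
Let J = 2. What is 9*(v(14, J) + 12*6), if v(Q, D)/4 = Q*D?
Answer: 1656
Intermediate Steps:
v(Q, D) = 4*D*Q (v(Q, D) = 4*(Q*D) = 4*(D*Q) = 4*D*Q)
9*(v(14, J) + 12*6) = 9*(4*2*14 + 12*6) = 9*(112 + 72) = 9*184 = 1656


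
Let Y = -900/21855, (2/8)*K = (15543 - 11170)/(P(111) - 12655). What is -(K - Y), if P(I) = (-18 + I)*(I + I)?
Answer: -25965304/11642887 ≈ -2.2301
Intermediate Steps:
P(I) = 2*I*(-18 + I) (P(I) = (-18 + I)*(2*I) = 2*I*(-18 + I))
K = 17492/7991 (K = 4*((15543 - 11170)/(2*111*(-18 + 111) - 12655)) = 4*(4373/(2*111*93 - 12655)) = 4*(4373/(20646 - 12655)) = 4*(4373/7991) = 17492/7991 ≈ 2.1890)
Y = -60/1457 (Y = -900*1/21855 = -60/1457 ≈ -0.041180)
-(K - Y) = -(17492/7991 - 1*(-60/1457)) = -(17492/7991 + 60/1457) = -1*25965304/11642887 = -25965304/11642887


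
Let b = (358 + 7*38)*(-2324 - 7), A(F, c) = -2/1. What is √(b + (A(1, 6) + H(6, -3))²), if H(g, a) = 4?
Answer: 2*I*√363635 ≈ 1206.0*I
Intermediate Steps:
A(F, c) = -2 (A(F, c) = -2*1 = -2)
b = -1454544 (b = (358 + 266)*(-2331) = 624*(-2331) = -1454544)
√(b + (A(1, 6) + H(6, -3))²) = √(-1454544 + (-2 + 4)²) = √(-1454544 + 2²) = √(-1454544 + 4) = √(-1454540) = 2*I*√363635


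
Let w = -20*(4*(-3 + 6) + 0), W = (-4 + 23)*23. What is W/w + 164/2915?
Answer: -246899/139920 ≈ -1.7646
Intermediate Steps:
W = 437 (W = 19*23 = 437)
w = -240 (w = -20*(4*3 + 0) = -20*(12 + 0) = -20*12 = -240)
W/w + 164/2915 = 437/(-240) + 164/2915 = 437*(-1/240) + 164*(1/2915) = -437/240 + 164/2915 = -246899/139920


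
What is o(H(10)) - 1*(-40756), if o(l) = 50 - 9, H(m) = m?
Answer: 40797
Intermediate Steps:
o(l) = 41
o(H(10)) - 1*(-40756) = 41 - 1*(-40756) = 41 + 40756 = 40797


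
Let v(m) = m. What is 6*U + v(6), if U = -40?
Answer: -234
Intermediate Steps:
6*U + v(6) = 6*(-40) + 6 = -240 + 6 = -234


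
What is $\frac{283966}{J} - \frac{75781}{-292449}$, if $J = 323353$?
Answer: $\frac{107549586427}{94564261497} \approx 1.1373$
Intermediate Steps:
$\frac{283966}{J} - \frac{75781}{-292449} = \frac{283966}{323353} - \frac{75781}{-292449} = 283966 \cdot \frac{1}{323353} - - \frac{75781}{292449} = \frac{283966}{323353} + \frac{75781}{292449} = \frac{107549586427}{94564261497}$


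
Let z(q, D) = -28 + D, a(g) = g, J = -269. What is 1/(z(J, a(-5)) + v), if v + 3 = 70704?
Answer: 1/70668 ≈ 1.4151e-5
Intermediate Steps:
v = 70701 (v = -3 + 70704 = 70701)
1/(z(J, a(-5)) + v) = 1/((-28 - 5) + 70701) = 1/(-33 + 70701) = 1/70668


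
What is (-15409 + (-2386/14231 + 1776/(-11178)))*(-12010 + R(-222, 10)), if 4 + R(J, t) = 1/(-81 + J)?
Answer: 1487175792344123653/8033242959 ≈ 1.8513e+8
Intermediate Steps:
R(J, t) = -4 + 1/(-81 + J)
(-15409 + (-2386/14231 + 1776/(-11178)))*(-12010 + R(-222, 10)) = (-15409 + (-2386/14231 + 1776/(-11178)))*(-12010 + (325 - 4*(-222))/(-81 - 222)) = (-15409 + (-2386*1/14231 + 1776*(-1/11178)))*(-12010 + (325 + 888)/(-303)) = (-15409 + (-2386/14231 - 296/1863))*(-12010 - 1/303*1213) = (-15409 - 8657494/26512353)*(-12010 - 1213/303) = -408537504871/26512353*(-3640243/303) = 1487175792344123653/8033242959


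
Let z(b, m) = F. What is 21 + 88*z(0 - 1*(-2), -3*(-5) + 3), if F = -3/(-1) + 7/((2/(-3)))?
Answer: -639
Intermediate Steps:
F = -15/2 (F = -3*(-1) + 7/((2*(-⅓))) = 3 + 7/(-⅔) = 3 + 7*(-3/2) = 3 - 21/2 = -15/2 ≈ -7.5000)
z(b, m) = -15/2
21 + 88*z(0 - 1*(-2), -3*(-5) + 3) = 21 + 88*(-15/2) = 21 - 660 = -639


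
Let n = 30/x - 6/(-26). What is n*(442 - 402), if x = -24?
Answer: -530/13 ≈ -40.769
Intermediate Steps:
n = -53/52 (n = 30/(-24) - 6/(-26) = 30*(-1/24) - 6*(-1/26) = -5/4 + 3/13 = -53/52 ≈ -1.0192)
n*(442 - 402) = -53*(442 - 402)/52 = -53/52*40 = -530/13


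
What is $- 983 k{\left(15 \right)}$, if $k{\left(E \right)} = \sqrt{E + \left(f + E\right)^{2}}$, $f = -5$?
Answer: $- 983 \sqrt{115} \approx -10542.0$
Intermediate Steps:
$k{\left(E \right)} = \sqrt{E + \left(-5 + E\right)^{2}}$
$- 983 k{\left(15 \right)} = - 983 \sqrt{15 + \left(-5 + 15\right)^{2}} = - 983 \sqrt{15 + 10^{2}} = - 983 \sqrt{15 + 100} = - 983 \sqrt{115}$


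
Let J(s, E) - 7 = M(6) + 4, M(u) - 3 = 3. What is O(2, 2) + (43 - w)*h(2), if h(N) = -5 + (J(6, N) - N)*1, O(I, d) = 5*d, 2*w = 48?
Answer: 200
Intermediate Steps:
w = 24 (w = (1/2)*48 = 24)
M(u) = 6 (M(u) = 3 + 3 = 6)
J(s, E) = 17 (J(s, E) = 7 + (6 + 4) = 7 + 10 = 17)
h(N) = 12 - N (h(N) = -5 + (17 - N)*1 = -5 + (17 - N) = 12 - N)
O(2, 2) + (43 - w)*h(2) = 5*2 + (43 - 1*24)*(12 - 1*2) = 10 + (43 - 24)*(12 - 2) = 10 + 19*10 = 10 + 190 = 200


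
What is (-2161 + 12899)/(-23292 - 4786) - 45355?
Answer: -636744214/14039 ≈ -45355.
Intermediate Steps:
(-2161 + 12899)/(-23292 - 4786) - 45355 = 10738/(-28078) - 45355 = 10738*(-1/28078) - 45355 = -5369/14039 - 45355 = -636744214/14039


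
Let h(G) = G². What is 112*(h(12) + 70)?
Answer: 23968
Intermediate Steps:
112*(h(12) + 70) = 112*(12² + 70) = 112*(144 + 70) = 112*214 = 23968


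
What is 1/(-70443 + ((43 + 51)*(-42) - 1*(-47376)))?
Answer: -1/27015 ≈ -3.7016e-5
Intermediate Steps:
1/(-70443 + ((43 + 51)*(-42) - 1*(-47376))) = 1/(-70443 + (94*(-42) + 47376)) = 1/(-70443 + (-3948 + 47376)) = 1/(-70443 + 43428) = 1/(-27015) = -1/27015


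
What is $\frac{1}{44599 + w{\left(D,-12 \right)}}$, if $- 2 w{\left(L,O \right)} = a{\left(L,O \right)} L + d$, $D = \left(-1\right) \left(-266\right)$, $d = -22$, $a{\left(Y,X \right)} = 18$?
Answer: $\frac{1}{42216} \approx 2.3688 \cdot 10^{-5}$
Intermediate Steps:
$D = 266$
$w{\left(L,O \right)} = 11 - 9 L$ ($w{\left(L,O \right)} = - \frac{18 L - 22}{2} = - \frac{-22 + 18 L}{2} = 11 - 9 L$)
$\frac{1}{44599 + w{\left(D,-12 \right)}} = \frac{1}{44599 + \left(11 - 2394\right)} = \frac{1}{44599 - 2383} = \frac{1}{42216}$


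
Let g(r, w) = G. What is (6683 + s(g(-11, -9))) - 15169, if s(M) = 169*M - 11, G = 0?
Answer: -8497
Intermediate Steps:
g(r, w) = 0
s(M) = -11 + 169*M
(6683 + s(g(-11, -9))) - 15169 = (6683 + (-11 + 169*0)) - 15169 = (6683 + (-11 + 0)) - 15169 = (6683 - 11) - 15169 = 6672 - 15169 = -8497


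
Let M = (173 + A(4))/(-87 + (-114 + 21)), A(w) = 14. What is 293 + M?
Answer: 52553/180 ≈ 291.96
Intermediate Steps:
M = -187/180 (M = (173 + 14)/(-87 + (-114 + 21)) = 187/(-87 - 93) = 187/(-180) = 187*(-1/180) = -187/180 ≈ -1.0389)
293 + M = 293 - 187/180 = 52553/180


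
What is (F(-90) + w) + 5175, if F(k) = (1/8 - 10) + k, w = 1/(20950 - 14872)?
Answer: 123386443/24312 ≈ 5075.1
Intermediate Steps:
w = 1/6078 ≈ 0.00016453
F(k) = -79/8 + k (F(k) = (⅛ - 10) + k = -79/8 + k)
(F(-90) + w) + 5175 = ((-79/8 - 90) + 1/6078) + 5175 = (-799/8 + 1/6078) + 5175 = -2428157/24312 + 5175 = 123386443/24312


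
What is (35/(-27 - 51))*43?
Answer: -1505/78 ≈ -19.295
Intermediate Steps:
(35/(-27 - 51))*43 = (35/(-78))*43 = -1/78*35*43 = -35/78*43 = -1505/78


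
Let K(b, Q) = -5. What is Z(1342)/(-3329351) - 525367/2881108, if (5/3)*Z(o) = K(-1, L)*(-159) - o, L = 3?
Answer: -98212672313/538888752860 ≈ -0.18225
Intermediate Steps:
Z(o) = 477 - 3*o/5 (Z(o) = 3*(-5*(-159) - o)/5 = 3*(795 - o)/5 = 477 - 3*o/5)
Z(1342)/(-3329351) - 525367/2881108 = (477 - ⅗*1342)/(-3329351) - 525367/2881108 = (477 - 4026/5)*(-1/3329351) - 525367*1/2881108 = -1641/5*(-1/3329351) - 5903/32372 = 1641/16646755 - 5903/32372 = -98212672313/538888752860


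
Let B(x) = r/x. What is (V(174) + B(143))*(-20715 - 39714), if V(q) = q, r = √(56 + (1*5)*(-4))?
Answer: -1503956952/143 ≈ -1.0517e+7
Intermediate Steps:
r = 6 (r = √(56 + 5*(-4)) = √(56 - 20) = √36 = 6)
B(x) = 6/x
(V(174) + B(143))*(-20715 - 39714) = (174 + 6/143)*(-20715 - 39714) = (174 + 6*(1/143))*(-60429) = (174 + 6/143)*(-60429) = (24888/143)*(-60429) = -1503956952/143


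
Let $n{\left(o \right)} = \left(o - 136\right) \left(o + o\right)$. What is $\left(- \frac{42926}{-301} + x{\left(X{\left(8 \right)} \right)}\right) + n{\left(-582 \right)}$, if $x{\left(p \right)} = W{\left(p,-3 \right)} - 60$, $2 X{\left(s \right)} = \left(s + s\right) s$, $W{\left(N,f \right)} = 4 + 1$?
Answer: $\frac{251587723}{301} \approx 8.3584 \cdot 10^{5}$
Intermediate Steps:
$W{\left(N,f \right)} = 5$
$X{\left(s \right)} = s^{2}$ ($X{\left(s \right)} = \frac{\left(s + s\right) s}{2} = \frac{2 s s}{2} = \frac{2 s^{2}}{2} = s^{2}$)
$n{\left(o \right)} = 2 o \left(-136 + o\right)$ ($n{\left(o \right)} = \left(-136 + o\right) 2 o = 2 o \left(-136 + o\right)$)
$x{\left(p \right)} = -55$ ($x{\left(p \right)} = 5 - 60 = -55$)
$\left(- \frac{42926}{-301} + x{\left(X{\left(8 \right)} \right)}\right) + n{\left(-582 \right)} = \left(- \frac{42926}{-301} - 55\right) + 2 \left(-582\right) \left(-136 - 582\right) = \left(\left(-42926\right) \left(- \frac{1}{301}\right) - 55\right) + 2 \left(-582\right) \left(-718\right) = \left(\frac{42926}{301} - 55\right) + 835752 = \frac{26371}{301} + 835752 = \frac{251587723}{301}$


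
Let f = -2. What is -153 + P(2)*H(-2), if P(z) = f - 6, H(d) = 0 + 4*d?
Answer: -89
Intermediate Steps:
H(d) = 4*d
P(z) = -8 (P(z) = -2 - 6 = -8)
-153 + P(2)*H(-2) = -153 - 32*(-2) = -153 - 8*(-8) = -153 + 64 = -89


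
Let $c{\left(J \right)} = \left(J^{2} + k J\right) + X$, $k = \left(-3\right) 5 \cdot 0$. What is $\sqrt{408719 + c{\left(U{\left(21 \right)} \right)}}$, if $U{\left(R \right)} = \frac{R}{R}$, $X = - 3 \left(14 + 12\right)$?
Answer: $13 \sqrt{2418} \approx 639.25$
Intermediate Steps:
$X = -78$ ($X = \left(-3\right) 26 = -78$)
$k = 0$ ($k = \left(-15\right) 0 = 0$)
$U{\left(R \right)} = 1$
$c{\left(J \right)} = -78 + J^{2}$ ($c{\left(J \right)} = \left(J^{2} + 0 J\right) - 78 = \left(J^{2} + 0\right) - 78 = J^{2} - 78 = -78 + J^{2}$)
$\sqrt{408719 + c{\left(U{\left(21 \right)} \right)}} = \sqrt{408719 - \left(78 - 1^{2}\right)} = \sqrt{408719 + \left(-78 + 1\right)} = \sqrt{408719 - 77} = \sqrt{408642} = 13 \sqrt{2418}$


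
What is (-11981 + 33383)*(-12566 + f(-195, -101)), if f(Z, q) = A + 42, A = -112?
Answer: -270435672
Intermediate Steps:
f(Z, q) = -70 (f(Z, q) = -112 + 42 = -70)
(-11981 + 33383)*(-12566 + f(-195, -101)) = (-11981 + 33383)*(-12566 - 70) = 21402*(-12636) = -270435672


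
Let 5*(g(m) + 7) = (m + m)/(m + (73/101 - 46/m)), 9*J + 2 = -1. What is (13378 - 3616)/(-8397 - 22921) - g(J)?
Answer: 10980637119/1641532970 ≈ 6.6893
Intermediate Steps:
J = -1/3 (J = -2/9 + (1/9)*(-1) = -2/9 - 1/9 = -1/3 ≈ -0.33333)
g(m) = -7 + 2*m/(5*(73/101 + m - 46/m)) (g(m) = -7 + ((m + m)/(m + (73/101 - 46/m)))/5 = -7 + ((2*m)/(m + (73*(1/101) - 46/m)))/5 = -7 + ((2*m)/(m + (73/101 - 46/m)))/5 = -7 + ((2*m)/(73/101 + m - 46/m))/5 = -7 + (2*m/(73/101 + m - 46/m))/5 = -7 + 2*m/(5*(73/101 + m - 46/m)))
(13378 - 3616)/(-8397 - 22921) - g(J) = (13378 - 3616)/(-8397 - 22921) - (162610 - 3333*(-1/3)**2 - 2555*(-1/3))/(5*(-4646 + 73*(-1/3) + 101*(-1/3)**2)) = 9762/(-31318) - (162610 - 3333*1/9 + 2555/3)/(5*(-4646 - 73/3 + 101*(1/9))) = 9762*(-1/31318) - (162610 - 1111/3 + 2555/3)/(5*(-4646 - 73/3 + 101/9)) = -4881/15659 - 489274/(5*(-41932/9)*3) = -4881/15659 - (-9)*489274/(5*41932*3) = -4881/15659 - 1*(-733911/104830) = -4881/15659 + 733911/104830 = 10980637119/1641532970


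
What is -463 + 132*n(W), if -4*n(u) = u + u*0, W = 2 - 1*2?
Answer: -463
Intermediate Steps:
W = 0 (W = 2 - 2 = 0)
n(u) = -u/4 (n(u) = -(u + u*0)/4 = -(u + 0)/4 = -u/4)
-463 + 132*n(W) = -463 + 132*(-¼*0) = -463 + 132*0 = -463 + 0 = -463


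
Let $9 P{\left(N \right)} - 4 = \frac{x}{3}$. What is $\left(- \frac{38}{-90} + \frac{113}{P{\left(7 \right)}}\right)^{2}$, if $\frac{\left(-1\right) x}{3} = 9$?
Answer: $\frac{83429956}{2025} \approx 41200.0$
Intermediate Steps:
$x = -27$ ($x = \left(-3\right) 9 = -27$)
$P{\left(N \right)} = - \frac{5}{9}$ ($P{\left(N \right)} = \frac{4}{9} + \frac{\left(-27\right) \frac{1}{3}}{9} = \frac{4}{9} + \frac{1}{9} \left(-9\right) = \frac{4}{9} - 1 = - \frac{5}{9}$)
$\left(- \frac{38}{-90} + \frac{113}{P{\left(7 \right)}}\right)^{2} = \left(- \frac{38}{-90} + \frac{113}{- \frac{5}{9}}\right)^{2} = \left(\left(-38\right) \left(- \frac{1}{90}\right) + 113 \left(- \frac{9}{5}\right)\right)^{2} = \left(\frac{19}{45} - \frac{1017}{5}\right)^{2} = \left(- \frac{9134}{45}\right)^{2} = \frac{83429956}{2025}$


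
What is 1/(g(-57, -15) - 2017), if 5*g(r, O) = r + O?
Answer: -5/10157 ≈ -0.00049227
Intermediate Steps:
g(r, O) = O/5 + r/5 (g(r, O) = (r + O)/5 = (O + r)/5 = O/5 + r/5)
1/(g(-57, -15) - 2017) = 1/(((⅕)*(-15) + (⅕)*(-57)) - 2017) = 1/((-3 - 57/5) - 2017) = 1/(-72/5 - 2017) = 1/(-10157/5) = -5/10157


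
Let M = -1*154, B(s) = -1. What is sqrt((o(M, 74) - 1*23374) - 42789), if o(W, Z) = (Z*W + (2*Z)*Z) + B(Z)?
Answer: 4*I*sqrt(4163) ≈ 258.09*I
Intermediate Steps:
M = -154
o(W, Z) = -1 + 2*Z**2 + W*Z (o(W, Z) = (Z*W + (2*Z)*Z) - 1 = (W*Z + 2*Z**2) - 1 = (2*Z**2 + W*Z) - 1 = -1 + 2*Z**2 + W*Z)
sqrt((o(M, 74) - 1*23374) - 42789) = sqrt(((-1 + 2*74**2 - 154*74) - 1*23374) - 42789) = sqrt(((-1 + 2*5476 - 11396) - 23374) - 42789) = sqrt(((-1 + 10952 - 11396) - 23374) - 42789) = sqrt((-445 - 23374) - 42789) = sqrt(-23819 - 42789) = sqrt(-66608) = 4*I*sqrt(4163)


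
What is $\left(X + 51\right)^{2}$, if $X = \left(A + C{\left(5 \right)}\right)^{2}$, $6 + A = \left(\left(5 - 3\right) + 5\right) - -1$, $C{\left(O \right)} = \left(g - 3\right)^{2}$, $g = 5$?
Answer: $7569$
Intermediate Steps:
$C{\left(O \right)} = 4$ ($C{\left(O \right)} = \left(5 - 3\right)^{2} = 2^{2} = 4$)
$A = 2$ ($A = -6 + \left(\left(\left(5 - 3\right) + 5\right) - -1\right) = -6 + \left(\left(2 + 5\right) + 1\right) = -6 + \left(7 + 1\right) = -6 + 8 = 2$)
$X = 36$ ($X = \left(2 + 4\right)^{2} = 6^{2} = 36$)
$\left(X + 51\right)^{2} = \left(36 + 51\right)^{2} = 87^{2} = 7569$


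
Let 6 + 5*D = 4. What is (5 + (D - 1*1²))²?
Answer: 324/25 ≈ 12.960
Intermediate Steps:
D = -⅖ (D = -6/5 + (⅕)*4 = -6/5 + ⅘ = -⅖ ≈ -0.40000)
(5 + (D - 1*1²))² = (5 + (-⅖ - 1*1²))² = (5 + (-⅖ - 1*1))² = (5 + (-⅖ - 1))² = (5 - 7/5)² = (18/5)² = 324/25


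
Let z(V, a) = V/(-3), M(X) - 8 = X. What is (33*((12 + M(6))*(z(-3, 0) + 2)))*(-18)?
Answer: -46332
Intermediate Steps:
M(X) = 8 + X
z(V, a) = -V/3 (z(V, a) = V*(-1/3) = -V/3)
(33*((12 + M(6))*(z(-3, 0) + 2)))*(-18) = (33*((12 + (8 + 6))*(-1/3*(-3) + 2)))*(-18) = (33*((12 + 14)*(1 + 2)))*(-18) = (33*(26*3))*(-18) = (33*78)*(-18) = 2574*(-18) = -46332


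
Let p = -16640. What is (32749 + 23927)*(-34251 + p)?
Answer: -2884298316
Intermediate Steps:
(32749 + 23927)*(-34251 + p) = (32749 + 23927)*(-34251 - 16640) = 56676*(-50891) = -2884298316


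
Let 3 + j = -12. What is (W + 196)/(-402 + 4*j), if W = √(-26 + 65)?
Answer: -14/33 - √39/462 ≈ -0.43776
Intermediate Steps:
j = -15 (j = -3 - 12 = -15)
W = √39 ≈ 6.2450
(W + 196)/(-402 + 4*j) = (√39 + 196)/(-402 + 4*(-15)) = (196 + √39)/(-402 - 60) = (196 + √39)/(-462) = (196 + √39)*(-1/462) = -14/33 - √39/462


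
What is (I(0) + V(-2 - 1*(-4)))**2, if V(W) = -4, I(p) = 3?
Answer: 1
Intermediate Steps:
(I(0) + V(-2 - 1*(-4)))**2 = (3 - 4)**2 = (-1)**2 = 1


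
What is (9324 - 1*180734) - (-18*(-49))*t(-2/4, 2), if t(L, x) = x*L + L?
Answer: -170087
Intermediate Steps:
t(L, x) = L + L*x (t(L, x) = L*x + L = L + L*x)
(9324 - 1*180734) - (-18*(-49))*t(-2/4, 2) = (9324 - 1*180734) - (-18*(-49))*(-2/4)*(1 + 2) = (9324 - 180734) - 882*-2*1/4*3 = -171410 - 882*(-1/2*3) = -171410 - 882*(-3)/2 = -171410 - 1*(-1323) = -171410 + 1323 = -170087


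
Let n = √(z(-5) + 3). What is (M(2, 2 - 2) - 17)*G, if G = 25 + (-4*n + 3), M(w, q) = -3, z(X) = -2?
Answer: -480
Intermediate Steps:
n = 1 (n = √(-2 + 3) = √1 = 1)
G = 24 (G = 25 + (-4*1 + 3) = 25 + (-4 + 3) = 25 - 1 = 24)
(M(2, 2 - 2) - 17)*G = (-3 - 17)*24 = -20*24 = -480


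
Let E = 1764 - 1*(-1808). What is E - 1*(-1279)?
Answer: 4851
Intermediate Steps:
E = 3572 (E = 1764 + 1808 = 3572)
E - 1*(-1279) = 3572 - 1*(-1279) = 3572 + 1279 = 4851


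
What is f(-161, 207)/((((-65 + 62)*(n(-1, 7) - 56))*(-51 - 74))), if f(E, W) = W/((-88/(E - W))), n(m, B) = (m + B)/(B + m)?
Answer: -3174/75625 ≈ -0.041970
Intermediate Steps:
n(m, B) = 1 (n(m, B) = (B + m)/(B + m) = 1)
f(E, W) = W*(-E/88 + W/88)
f(-161, 207)/((((-65 + 62)*(n(-1, 7) - 56))*(-51 - 74))) = ((1/88)*207*(207 - 1*(-161)))/((((-65 + 62)*(1 - 56))*(-51 - 74))) = ((1/88)*207*(207 + 161))/((-3*(-55)*(-125))) = ((1/88)*207*368)/((165*(-125))) = (9522/11)/(-20625) = (9522/11)*(-1/20625) = -3174/75625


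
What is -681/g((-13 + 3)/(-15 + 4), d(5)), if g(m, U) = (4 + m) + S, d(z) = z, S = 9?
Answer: -2497/51 ≈ -48.961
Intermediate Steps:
g(m, U) = 13 + m (g(m, U) = (4 + m) + 9 = 13 + m)
-681/g((-13 + 3)/(-15 + 4), d(5)) = -681/(13 + (-13 + 3)/(-15 + 4)) = -681/(13 - 10/(-11)) = -681/(13 - 10*(-1/11)) = -681/(13 + 10/11) = -681/153/11 = -681*11/153 = -2497/51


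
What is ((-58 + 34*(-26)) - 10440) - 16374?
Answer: -27756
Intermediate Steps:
((-58 + 34*(-26)) - 10440) - 16374 = ((-58 - 884) - 10440) - 16374 = (-942 - 10440) - 16374 = -11382 - 16374 = -27756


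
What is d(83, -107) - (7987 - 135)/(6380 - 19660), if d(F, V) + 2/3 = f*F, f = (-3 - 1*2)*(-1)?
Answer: 4132649/9960 ≈ 414.92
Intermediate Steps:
f = 5 (f = (-3 - 2)*(-1) = -5*(-1) = 5)
d(F, V) = -⅔ + 5*F
d(83, -107) - (7987 - 135)/(6380 - 19660) = (-⅔ + 5*83) - (7987 - 135)/(6380 - 19660) = (-⅔ + 415) - 7852/(-13280) = 1243/3 - 7852*(-1)/13280 = 1243/3 - 1*(-1963/3320) = 1243/3 + 1963/3320 = 4132649/9960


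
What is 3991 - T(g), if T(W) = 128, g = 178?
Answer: 3863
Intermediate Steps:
3991 - T(g) = 3991 - 1*128 = 3991 - 128 = 3863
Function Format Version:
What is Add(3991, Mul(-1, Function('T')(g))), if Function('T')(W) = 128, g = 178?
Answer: 3863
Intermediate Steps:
Add(3991, Mul(-1, Function('T')(g))) = Add(3991, Mul(-1, 128)) = Add(3991, -128) = 3863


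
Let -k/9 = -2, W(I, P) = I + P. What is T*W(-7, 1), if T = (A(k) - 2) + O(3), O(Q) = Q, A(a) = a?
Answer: -114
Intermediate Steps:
k = 18 (k = -9*(-2) = 18)
T = 19 (T = (18 - 2) + 3 = 16 + 3 = 19)
T*W(-7, 1) = 19*(-7 + 1) = 19*(-6) = -114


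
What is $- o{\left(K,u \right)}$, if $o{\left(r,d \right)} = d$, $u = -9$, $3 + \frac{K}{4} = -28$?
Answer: $9$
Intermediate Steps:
$K = -124$ ($K = -12 + 4 \left(-28\right) = -12 - 112 = -124$)
$- o{\left(K,u \right)} = \left(-1\right) \left(-9\right) = 9$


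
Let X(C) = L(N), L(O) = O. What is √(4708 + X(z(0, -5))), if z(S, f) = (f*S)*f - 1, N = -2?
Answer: √4706 ≈ 68.600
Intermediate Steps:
z(S, f) = -1 + S*f² (z(S, f) = (S*f)*f - 1 = S*f² - 1 = -1 + S*f²)
X(C) = -2
√(4708 + X(z(0, -5))) = √(4708 - 2) = √4706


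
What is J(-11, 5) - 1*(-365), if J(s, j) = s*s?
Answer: 486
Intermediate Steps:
J(s, j) = s**2
J(-11, 5) - 1*(-365) = (-11)**2 - 1*(-365) = 121 + 365 = 486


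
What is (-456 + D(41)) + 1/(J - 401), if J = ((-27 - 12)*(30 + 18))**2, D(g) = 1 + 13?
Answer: -1548760485/3503983 ≈ -442.00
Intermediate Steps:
D(g) = 14
J = 3504384 (J = (-39*48)**2 = (-1872)**2 = 3504384)
(-456 + D(41)) + 1/(J - 401) = (-456 + 14) + 1/(3504384 - 401) = -442 + 1/3503983 = -1548760485/3503983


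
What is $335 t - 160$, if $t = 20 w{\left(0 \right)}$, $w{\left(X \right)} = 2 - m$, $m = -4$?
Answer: $40040$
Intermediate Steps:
$w{\left(X \right)} = 6$ ($w{\left(X \right)} = 2 - -4 = 2 + 4 = 6$)
$t = 120$ ($t = 20 \cdot 6 = 120$)
$335 t - 160 = 335 \cdot 120 - 160 = 40200 - 160 = 40040$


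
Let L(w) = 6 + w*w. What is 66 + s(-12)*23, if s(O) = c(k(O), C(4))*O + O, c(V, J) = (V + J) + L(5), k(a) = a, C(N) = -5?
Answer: -4074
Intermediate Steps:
L(w) = 6 + w²
c(V, J) = 31 + J + V (c(V, J) = (V + J) + (6 + 5²) = (J + V) + (6 + 25) = (J + V) + 31 = 31 + J + V)
s(O) = O + O*(26 + O) (s(O) = (31 - 5 + O)*O + O = (26 + O)*O + O = O*(26 + O) + O = O + O*(26 + O))
66 + s(-12)*23 = 66 - 12*(27 - 12)*23 = 66 - 12*15*23 = 66 - 180*23 = 66 - 4140 = -4074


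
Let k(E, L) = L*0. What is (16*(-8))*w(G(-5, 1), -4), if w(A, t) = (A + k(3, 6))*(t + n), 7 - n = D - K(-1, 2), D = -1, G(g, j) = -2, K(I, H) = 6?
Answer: 2560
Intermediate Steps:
k(E, L) = 0
n = 14 (n = 7 - (-1 - 1*6) = 7 - (-1 - 6) = 7 - 1*(-7) = 7 + 7 = 14)
w(A, t) = A*(14 + t) (w(A, t) = (A + 0)*(t + 14) = A*(14 + t))
(16*(-8))*w(G(-5, 1), -4) = (16*(-8))*(-2*(14 - 4)) = -(-256)*10 = -128*(-20) = 2560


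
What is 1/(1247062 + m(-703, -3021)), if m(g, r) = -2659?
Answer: 1/1244403 ≈ 8.0360e-7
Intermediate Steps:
1/(1247062 + m(-703, -3021)) = 1/(1247062 - 2659) = 1/1244403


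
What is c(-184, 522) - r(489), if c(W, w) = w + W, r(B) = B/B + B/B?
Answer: 336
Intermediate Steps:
r(B) = 2 (r(B) = 1 + 1 = 2)
c(W, w) = W + w
c(-184, 522) - r(489) = (-184 + 522) - 1*2 = 338 - 2 = 336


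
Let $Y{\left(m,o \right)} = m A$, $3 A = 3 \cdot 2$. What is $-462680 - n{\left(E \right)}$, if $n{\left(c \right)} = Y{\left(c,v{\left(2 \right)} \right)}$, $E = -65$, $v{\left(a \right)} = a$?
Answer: $-462550$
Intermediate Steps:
$A = 2$ ($A = \frac{3 \cdot 2}{3} = \frac{1}{3} \cdot 6 = 2$)
$Y{\left(m,o \right)} = 2 m$ ($Y{\left(m,o \right)} = m 2 = 2 m$)
$n{\left(c \right)} = 2 c$
$-462680 - n{\left(E \right)} = -462680 - 2 \left(-65\right) = -462680 - -130 = -462680 + 130 = -462550$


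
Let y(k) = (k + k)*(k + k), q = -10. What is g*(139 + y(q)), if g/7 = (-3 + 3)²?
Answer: 0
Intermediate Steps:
g = 0 (g = 7*(-3 + 3)² = 7*0² = 7*0 = 0)
y(k) = 4*k² (y(k) = (2*k)*(2*k) = 4*k²)
g*(139 + y(q)) = 0*(139 + 4*(-10)²) = 0*(139 + 4*100) = 0*(139 + 400) = 0*539 = 0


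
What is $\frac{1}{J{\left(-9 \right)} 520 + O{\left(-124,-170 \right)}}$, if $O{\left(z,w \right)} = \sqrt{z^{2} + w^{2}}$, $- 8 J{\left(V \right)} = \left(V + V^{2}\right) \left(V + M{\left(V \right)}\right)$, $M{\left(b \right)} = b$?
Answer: $\frac{21060}{1774083331} - \frac{\sqrt{11069}}{3548166662} \approx 1.1841 \cdot 10^{-5}$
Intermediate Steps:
$J{\left(V \right)} = - \frac{V \left(V + V^{2}\right)}{4}$ ($J{\left(V \right)} = - \frac{\left(V + V^{2}\right) \left(V + V\right)}{8} = - \frac{\left(V + V^{2}\right) 2 V}{8} = - \frac{2 V \left(V + V^{2}\right)}{8} = - \frac{V \left(V + V^{2}\right)}{4}$)
$O{\left(z,w \right)} = \sqrt{w^{2} + z^{2}}$
$\frac{1}{J{\left(-9 \right)} 520 + O{\left(-124,-170 \right)}} = \frac{1}{- \frac{\left(-9\right)^{2} \left(1 - 9\right)}{4} \cdot 520 + \sqrt{\left(-170\right)^{2} + \left(-124\right)^{2}}} = \frac{1}{\left(- \frac{1}{4}\right) 81 \left(-8\right) 520 + \sqrt{28900 + 15376}} = \frac{1}{162 \cdot 520 + \sqrt{44276}} = \frac{1}{84240 + 2 \sqrt{11069}}$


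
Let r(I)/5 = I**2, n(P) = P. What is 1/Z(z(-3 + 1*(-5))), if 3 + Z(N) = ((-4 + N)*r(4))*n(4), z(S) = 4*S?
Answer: -1/11523 ≈ -8.6783e-5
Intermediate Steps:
r(I) = 5*I**2
Z(N) = -1283 + 320*N (Z(N) = -3 + ((-4 + N)*(5*4**2))*4 = -3 + ((-4 + N)*(5*16))*4 = -3 + ((-4 + N)*80)*4 = -3 + (-320 + 80*N)*4 = -3 + (-1280 + 320*N) = -1283 + 320*N)
1/Z(z(-3 + 1*(-5))) = 1/(-1283 + 320*(4*(-3 + 1*(-5)))) = 1/(-1283 + 320*(4*(-3 - 5))) = 1/(-1283 + 320*(4*(-8))) = 1/(-1283 + 320*(-32)) = 1/(-1283 - 10240) = 1/(-11523) = -1/11523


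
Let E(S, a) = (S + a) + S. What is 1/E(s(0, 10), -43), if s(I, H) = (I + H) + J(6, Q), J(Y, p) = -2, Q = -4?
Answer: -1/27 ≈ -0.037037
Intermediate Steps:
s(I, H) = -2 + H + I (s(I, H) = (I + H) - 2 = (H + I) - 2 = -2 + H + I)
E(S, a) = a + 2*S
1/E(s(0, 10), -43) = 1/(-43 + 2*(-2 + 10 + 0)) = 1/(-43 + 2*8) = 1/(-43 + 16) = 1/(-27) = -1/27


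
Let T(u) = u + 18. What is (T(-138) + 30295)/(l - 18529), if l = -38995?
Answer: -30175/57524 ≈ -0.52456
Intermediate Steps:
T(u) = 18 + u
(T(-138) + 30295)/(l - 18529) = ((18 - 138) + 30295)/(-38995 - 18529) = (-120 + 30295)/(-57524) = 30175*(-1/57524) = -30175/57524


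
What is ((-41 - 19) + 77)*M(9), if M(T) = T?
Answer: 153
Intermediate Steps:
((-41 - 19) + 77)*M(9) = ((-41 - 19) + 77)*9 = (-60 + 77)*9 = 17*9 = 153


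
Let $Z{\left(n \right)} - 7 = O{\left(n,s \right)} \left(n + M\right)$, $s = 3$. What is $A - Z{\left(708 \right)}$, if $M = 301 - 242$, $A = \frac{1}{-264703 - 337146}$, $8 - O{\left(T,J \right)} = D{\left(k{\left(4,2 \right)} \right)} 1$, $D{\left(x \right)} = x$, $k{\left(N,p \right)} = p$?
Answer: $- \frac{2773922042}{601849} \approx -4609.0$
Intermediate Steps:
$O{\left(T,J \right)} = 6$ ($O{\left(T,J \right)} = 8 - 2 \cdot 1 = 8 - 2 = 6$)
$A = - \frac{1}{601849}$ ($A = \frac{1}{-601849} = - \frac{1}{601849} \approx -1.6615 \cdot 10^{-6}$)
$M = 59$ ($M = 301 - 242 = 59$)
$Z{\left(n \right)} = 361 + 6 n$ ($Z{\left(n \right)} = 7 + 6 \left(n + 59\right) = 7 + 6 \left(59 + n\right) = 7 + \left(354 + 6 n\right) = 361 + 6 n$)
$A - Z{\left(708 \right)} = - \frac{1}{601849} - \left(361 + 6 \cdot 708\right) = - \frac{1}{601849} - \left(361 + 4248\right) = - \frac{1}{601849} - 4609 = - \frac{2773922042}{601849}$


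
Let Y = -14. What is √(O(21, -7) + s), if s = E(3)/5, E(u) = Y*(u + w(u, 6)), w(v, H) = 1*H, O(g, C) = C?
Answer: I*√805/5 ≈ 5.6745*I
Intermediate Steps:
w(v, H) = H
E(u) = -84 - 14*u (E(u) = -14*(u + 6) = -14*(6 + u) = -84 - 14*u)
s = -126/5 (s = (-84 - 14*3)/5 = (-84 - 42)*(⅕) = -126*⅕ = -126/5 ≈ -25.200)
√(O(21, -7) + s) = √(-7 - 126/5) = √(-161/5) = I*√805/5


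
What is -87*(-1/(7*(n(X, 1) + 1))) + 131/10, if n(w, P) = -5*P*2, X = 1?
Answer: 2461/210 ≈ 11.719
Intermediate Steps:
n(w, P) = -10*P
-87*(-1/(7*(n(X, 1) + 1))) + 131/10 = -87*(-1/(7*(-10*1 + 1))) + 131/10 = -87*(-1/(7*(-10 + 1))) + 131*(⅒) = -87/((-7*(-9))) + 131/10 = -87/63 + 131/10 = -87*1/63 + 131/10 = -29/21 + 131/10 = 2461/210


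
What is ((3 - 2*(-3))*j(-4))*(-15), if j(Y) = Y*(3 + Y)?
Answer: -540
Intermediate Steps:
((3 - 2*(-3))*j(-4))*(-15) = ((3 - 2*(-3))*(-4*(3 - 4)))*(-15) = ((3 + 6)*(-4*(-1)))*(-15) = (9*4)*(-15) = 36*(-15) = -540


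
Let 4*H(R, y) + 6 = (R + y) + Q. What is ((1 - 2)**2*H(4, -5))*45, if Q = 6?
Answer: -45/4 ≈ -11.250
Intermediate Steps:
H(R, y) = R/4 + y/4 (H(R, y) = -3/2 + ((R + y) + 6)/4 = -3/2 + (6 + R + y)/4 = -3/2 + (3/2 + R/4 + y/4) = R/4 + y/4)
((1 - 2)**2*H(4, -5))*45 = ((1 - 2)**2*((1/4)*4 + (1/4)*(-5)))*45 = ((-1)**2*(1 - 5/4))*45 = (1*(-1/4))*45 = -1/4*45 = -45/4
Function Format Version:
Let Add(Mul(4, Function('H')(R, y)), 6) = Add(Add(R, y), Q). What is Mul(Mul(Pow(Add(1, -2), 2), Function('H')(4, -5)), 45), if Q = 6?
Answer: Rational(-45, 4) ≈ -11.250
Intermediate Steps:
Function('H')(R, y) = Add(Mul(Rational(1, 4), R), Mul(Rational(1, 4), y)) (Function('H')(R, y) = Add(Rational(-3, 2), Mul(Rational(1, 4), Add(Add(R, y), 6))) = Add(Rational(-3, 2), Mul(Rational(1, 4), Add(6, R, y))) = Add(Rational(-3, 2), Add(Rational(3, 2), Mul(Rational(1, 4), R), Mul(Rational(1, 4), y))) = Add(Mul(Rational(1, 4), R), Mul(Rational(1, 4), y)))
Mul(Mul(Pow(Add(1, -2), 2), Function('H')(4, -5)), 45) = Mul(Mul(Pow(Add(1, -2), 2), Add(Mul(Rational(1, 4), 4), Mul(Rational(1, 4), -5))), 45) = Mul(Mul(Pow(-1, 2), Add(1, Rational(-5, 4))), 45) = Mul(Mul(1, Rational(-1, 4)), 45) = Mul(Rational(-1, 4), 45) = Rational(-45, 4)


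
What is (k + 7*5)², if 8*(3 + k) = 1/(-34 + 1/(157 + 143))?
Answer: 425966380921/416078404 ≈ 1023.8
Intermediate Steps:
k = -61269/20398 (k = -3 + 1/(8*(-34 + 1/(157 + 143))) = -3 + 1/(8*(-34 + 1/300)) = -3 + 1/(8*(-10199/300)) = -3 + (⅛)*(-300/10199) = -3 - 75/20398 = -61269/20398 ≈ -3.0037)
(k + 7*5)² = (-61269/20398 + 7*5)² = (-61269/20398 + 35)² = (652661/20398)² = 425966380921/416078404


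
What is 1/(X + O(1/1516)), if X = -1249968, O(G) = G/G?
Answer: -1/1249967 ≈ -8.0002e-7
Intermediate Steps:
O(G) = 1
1/(X + O(1/1516)) = 1/(-1249968 + 1) = 1/(-1249967) = -1/1249967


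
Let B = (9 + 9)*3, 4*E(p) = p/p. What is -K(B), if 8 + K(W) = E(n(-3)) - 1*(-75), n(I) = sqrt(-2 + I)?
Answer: -269/4 ≈ -67.250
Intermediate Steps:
E(p) = 1/4 (E(p) = (p/p)/4 = (1/4)*1 = 1/4)
B = 54 (B = 18*3 = 54)
K(W) = 269/4 (K(W) = -8 + (1/4 - 1*(-75)) = -8 + (1/4 + 75) = -8 + 301/4 = 269/4)
-K(B) = -1*269/4 = -269/4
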